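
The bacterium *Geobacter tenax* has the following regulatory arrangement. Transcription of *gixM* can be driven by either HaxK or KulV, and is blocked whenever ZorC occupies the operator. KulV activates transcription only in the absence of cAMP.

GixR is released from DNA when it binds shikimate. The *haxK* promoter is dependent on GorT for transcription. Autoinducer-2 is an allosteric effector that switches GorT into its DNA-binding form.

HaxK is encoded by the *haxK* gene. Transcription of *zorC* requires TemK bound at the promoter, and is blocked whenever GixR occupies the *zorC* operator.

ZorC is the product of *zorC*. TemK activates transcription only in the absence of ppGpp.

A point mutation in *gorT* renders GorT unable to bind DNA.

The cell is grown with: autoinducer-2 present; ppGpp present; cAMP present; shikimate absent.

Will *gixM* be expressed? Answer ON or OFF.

OFF

GorT is non-functional in this strain, so it has no effect.
Required activator GorT is absent, so *haxK* is not transcribed.
So HaxK is not produced.
cAMP is present, so KulV is inactive.
ppGpp is present, so TemK is inactive.
Shikimate is absent, so GixR is active.
With repressor GixR bound, *zorC* is not transcribed.
So ZorC is not produced.
No activator is available at the *gixM* promoter, so *gixM* is not transcribed.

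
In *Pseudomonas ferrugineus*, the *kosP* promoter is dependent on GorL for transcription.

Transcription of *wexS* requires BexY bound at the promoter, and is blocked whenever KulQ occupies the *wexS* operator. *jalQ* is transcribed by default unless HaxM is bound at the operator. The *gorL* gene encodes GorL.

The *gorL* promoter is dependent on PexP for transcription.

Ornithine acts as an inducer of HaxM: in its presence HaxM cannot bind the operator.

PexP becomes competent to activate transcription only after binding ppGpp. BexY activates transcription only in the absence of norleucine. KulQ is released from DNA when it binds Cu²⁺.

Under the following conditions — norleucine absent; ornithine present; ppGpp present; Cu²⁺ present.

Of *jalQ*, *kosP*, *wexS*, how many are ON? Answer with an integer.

Ornithine is present, so HaxM is inactive.
With no repressor bound, *jalQ* is transcribed.
→ *jalQ* is ON.
ppGpp is present, so PexP is active.
No repressor is bound and PexP is active, so *gorL* is transcribed.
So GorL is produced and active.
No repressor is bound and GorL is active, so *kosP* is transcribed.
→ *kosP* is ON.
Norleucine is absent, so BexY is active.
Cu²⁺ is present, so KulQ is inactive.
No repressor is bound and BexY is active, so *wexS* is transcribed.
→ *wexS* is ON.
3 of the 3 genes are transcribed.

3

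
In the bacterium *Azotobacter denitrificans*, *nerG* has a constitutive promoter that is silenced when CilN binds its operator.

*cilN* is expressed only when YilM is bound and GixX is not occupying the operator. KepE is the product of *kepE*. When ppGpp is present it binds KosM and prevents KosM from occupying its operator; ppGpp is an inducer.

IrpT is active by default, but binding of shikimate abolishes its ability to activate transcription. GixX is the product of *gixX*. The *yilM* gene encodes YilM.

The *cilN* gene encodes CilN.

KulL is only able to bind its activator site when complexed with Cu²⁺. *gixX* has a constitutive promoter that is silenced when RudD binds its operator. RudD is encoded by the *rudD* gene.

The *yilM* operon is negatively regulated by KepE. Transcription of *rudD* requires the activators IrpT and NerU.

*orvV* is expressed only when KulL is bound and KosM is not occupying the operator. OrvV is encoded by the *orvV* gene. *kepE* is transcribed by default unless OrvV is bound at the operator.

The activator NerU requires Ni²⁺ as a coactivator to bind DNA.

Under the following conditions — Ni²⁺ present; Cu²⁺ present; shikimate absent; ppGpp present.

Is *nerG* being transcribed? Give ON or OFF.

Cu²⁺ is present, so KulL is active.
ppGpp is present, so KosM is inactive.
No repressor is bound and KulL is active, so *orvV* is transcribed.
So OrvV is produced and active.
With repressor OrvV bound, *kepE* is not transcribed.
So KepE is not produced.
With no repressor bound, *yilM* is transcribed.
So YilM is produced and active.
Shikimate is absent, so IrpT is active.
Ni²⁺ is present, so NerU is active.
No repressor is bound and IrpT and NerU are active, so *rudD* is transcribed.
So RudD is produced and active.
With repressor RudD bound, *gixX* is not transcribed.
So GixX is not produced.
No repressor is bound and YilM is active, so *cilN* is transcribed.
So CilN is produced and active.
With repressor CilN bound, *nerG* is not transcribed.

OFF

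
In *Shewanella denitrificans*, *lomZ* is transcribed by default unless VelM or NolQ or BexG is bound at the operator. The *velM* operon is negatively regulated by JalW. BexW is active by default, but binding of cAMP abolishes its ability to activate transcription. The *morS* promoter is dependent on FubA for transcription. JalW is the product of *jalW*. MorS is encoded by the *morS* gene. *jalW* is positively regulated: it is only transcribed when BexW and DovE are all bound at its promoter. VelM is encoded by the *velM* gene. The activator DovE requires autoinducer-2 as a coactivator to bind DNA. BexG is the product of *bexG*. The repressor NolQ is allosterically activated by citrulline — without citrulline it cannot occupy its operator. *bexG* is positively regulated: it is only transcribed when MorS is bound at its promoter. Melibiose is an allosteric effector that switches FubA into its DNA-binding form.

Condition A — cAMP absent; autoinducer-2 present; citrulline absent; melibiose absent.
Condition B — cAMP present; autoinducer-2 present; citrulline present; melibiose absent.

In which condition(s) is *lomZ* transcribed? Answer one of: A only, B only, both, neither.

A only

Condition A:
cAMP is absent, so BexW is active.
Autoinducer-2 is present, so DovE is active.
No repressor is bound and BexW and DovE are active, so *jalW* is transcribed.
So JalW is produced and active.
With repressor JalW bound, *velM* is not transcribed.
So VelM is not produced.
Citrulline is absent, so NolQ is inactive.
Melibiose is absent, so FubA is inactive.
Required activator FubA is absent, so *morS* is not transcribed.
So MorS is not produced.
Required activator MorS is absent, so *bexG* is not transcribed.
So BexG is not produced.
With no repressor bound, *lomZ* is transcribed.
→ *lomZ* is ON in A.
Condition B:
cAMP is present, so BexW is inactive.
Autoinducer-2 is present, so DovE is active.
Required activator BexW is absent, so *jalW* is not transcribed.
So JalW is not produced.
With no repressor bound, *velM* is transcribed.
So VelM is produced and active.
Citrulline is present, so NolQ is active.
Melibiose is absent, so FubA is inactive.
Required activator FubA is absent, so *morS* is not transcribed.
So MorS is not produced.
Required activator MorS is absent, so *bexG* is not transcribed.
So BexG is not produced.
With repressor VelM bound, *lomZ* is not transcribed.
→ *lomZ* is OFF in B.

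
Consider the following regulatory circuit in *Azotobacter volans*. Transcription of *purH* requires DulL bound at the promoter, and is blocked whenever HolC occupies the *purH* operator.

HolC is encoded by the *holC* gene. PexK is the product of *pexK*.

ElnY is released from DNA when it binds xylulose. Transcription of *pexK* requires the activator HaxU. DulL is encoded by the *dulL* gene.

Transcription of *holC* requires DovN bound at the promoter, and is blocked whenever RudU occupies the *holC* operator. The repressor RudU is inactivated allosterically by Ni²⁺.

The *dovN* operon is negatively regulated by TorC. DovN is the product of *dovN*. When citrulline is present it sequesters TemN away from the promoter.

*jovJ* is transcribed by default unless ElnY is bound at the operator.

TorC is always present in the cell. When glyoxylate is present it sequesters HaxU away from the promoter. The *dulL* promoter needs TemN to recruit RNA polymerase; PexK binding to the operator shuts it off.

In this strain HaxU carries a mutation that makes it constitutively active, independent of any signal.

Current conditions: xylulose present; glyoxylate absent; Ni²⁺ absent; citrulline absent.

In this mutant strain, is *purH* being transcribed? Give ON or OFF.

OFF

HaxU is constitutively active in this strain.
No repressor is bound and HaxU is active, so *pexK* is transcribed.
So PexK is produced and active.
Citrulline is absent, so TemN is active.
With repressor PexK bound, *dulL* is not transcribed.
So DulL is not produced.
TorC is produced constitutively and is active.
With repressor TorC bound, *dovN* is not transcribed.
So DovN is not produced.
Ni²⁺ is absent, so RudU is active.
With repressor RudU bound, *holC* is not transcribed.
So HolC is not produced.
Required activator DulL is absent, so *purH* is not transcribed.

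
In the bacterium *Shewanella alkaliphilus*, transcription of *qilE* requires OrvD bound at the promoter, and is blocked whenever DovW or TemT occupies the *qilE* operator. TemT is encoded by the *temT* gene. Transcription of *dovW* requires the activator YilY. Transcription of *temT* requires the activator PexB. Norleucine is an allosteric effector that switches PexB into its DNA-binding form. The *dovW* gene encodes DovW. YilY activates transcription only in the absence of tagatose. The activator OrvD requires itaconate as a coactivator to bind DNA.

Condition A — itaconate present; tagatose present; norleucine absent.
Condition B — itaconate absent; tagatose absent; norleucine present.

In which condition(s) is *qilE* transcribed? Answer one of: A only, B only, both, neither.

A only

Condition A:
Itaconate is present, so OrvD is active.
Tagatose is present, so YilY is inactive.
Required activator YilY is absent, so *dovW* is not transcribed.
So DovW is not produced.
Norleucine is absent, so PexB is inactive.
Required activator PexB is absent, so *temT* is not transcribed.
So TemT is not produced.
No repressor is bound and OrvD is active, so *qilE* is transcribed.
→ *qilE* is ON in A.
Condition B:
Itaconate is absent, so OrvD is inactive.
Tagatose is absent, so YilY is active.
No repressor is bound and YilY is active, so *dovW* is transcribed.
So DovW is produced and active.
Norleucine is present, so PexB is active.
No repressor is bound and PexB is active, so *temT* is transcribed.
So TemT is produced and active.
With repressor DovW bound, *qilE* is not transcribed.
→ *qilE* is OFF in B.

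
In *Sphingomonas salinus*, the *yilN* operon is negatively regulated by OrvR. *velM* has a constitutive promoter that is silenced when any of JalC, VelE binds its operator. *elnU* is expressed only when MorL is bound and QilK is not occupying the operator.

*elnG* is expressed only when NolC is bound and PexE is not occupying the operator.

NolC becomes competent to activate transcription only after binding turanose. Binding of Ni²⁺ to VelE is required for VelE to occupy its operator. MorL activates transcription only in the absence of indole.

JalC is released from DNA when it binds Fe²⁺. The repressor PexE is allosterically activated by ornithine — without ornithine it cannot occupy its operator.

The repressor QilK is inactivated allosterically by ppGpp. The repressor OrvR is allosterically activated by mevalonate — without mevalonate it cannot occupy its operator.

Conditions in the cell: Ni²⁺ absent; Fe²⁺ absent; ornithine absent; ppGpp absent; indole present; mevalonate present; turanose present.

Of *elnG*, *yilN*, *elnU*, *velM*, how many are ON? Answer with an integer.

1

Ornithine is absent, so PexE is inactive.
Turanose is present, so NolC is active.
No repressor is bound and NolC is active, so *elnG* is transcribed.
→ *elnG* is ON.
Mevalonate is present, so OrvR is active.
With repressor OrvR bound, *yilN* is not transcribed.
→ *yilN* is OFF.
Indole is present, so MorL is inactive.
ppGpp is absent, so QilK is active.
With repressor QilK bound, *elnU* is not transcribed.
→ *elnU* is OFF.
Fe²⁺ is absent, so JalC is active.
Ni²⁺ is absent, so VelE is inactive.
With repressor JalC bound, *velM* is not transcribed.
→ *velM* is OFF.
1 of the 4 genes is transcribed.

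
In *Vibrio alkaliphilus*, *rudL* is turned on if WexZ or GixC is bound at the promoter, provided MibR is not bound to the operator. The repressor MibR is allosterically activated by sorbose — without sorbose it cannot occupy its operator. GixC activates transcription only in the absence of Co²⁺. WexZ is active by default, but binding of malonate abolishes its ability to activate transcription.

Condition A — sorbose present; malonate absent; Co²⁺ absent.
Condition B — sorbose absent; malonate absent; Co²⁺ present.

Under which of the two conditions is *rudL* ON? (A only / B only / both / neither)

B only

Condition A:
Sorbose is present, so MibR is active.
Malonate is absent, so WexZ is active.
Co²⁺ is absent, so GixC is active.
With repressor MibR bound, *rudL* is not transcribed.
→ *rudL* is OFF in A.
Condition B:
Sorbose is absent, so MibR is inactive.
Malonate is absent, so WexZ is active.
Co²⁺ is present, so GixC is inactive.
Activator WexZ is present, so *rudL* is transcribed.
→ *rudL* is ON in B.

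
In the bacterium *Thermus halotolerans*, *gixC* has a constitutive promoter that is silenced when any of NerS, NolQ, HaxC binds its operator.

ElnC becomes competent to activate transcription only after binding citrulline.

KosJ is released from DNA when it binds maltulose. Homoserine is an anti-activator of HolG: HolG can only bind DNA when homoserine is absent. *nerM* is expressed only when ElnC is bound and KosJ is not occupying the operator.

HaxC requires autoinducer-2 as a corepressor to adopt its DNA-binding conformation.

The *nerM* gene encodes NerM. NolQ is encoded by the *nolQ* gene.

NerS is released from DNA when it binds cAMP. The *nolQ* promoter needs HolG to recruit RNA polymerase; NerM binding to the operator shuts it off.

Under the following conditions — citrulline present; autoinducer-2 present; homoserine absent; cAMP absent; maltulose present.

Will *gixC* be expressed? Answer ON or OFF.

cAMP is absent, so NerS is active.
Homoserine is absent, so HolG is active.
Maltulose is present, so KosJ is inactive.
Citrulline is present, so ElnC is active.
No repressor is bound and ElnC is active, so *nerM* is transcribed.
So NerM is produced and active.
With repressor NerM bound, *nolQ* is not transcribed.
So NolQ is not produced.
Autoinducer-2 is present, so HaxC is active.
With repressor NerS bound, *gixC* is not transcribed.

OFF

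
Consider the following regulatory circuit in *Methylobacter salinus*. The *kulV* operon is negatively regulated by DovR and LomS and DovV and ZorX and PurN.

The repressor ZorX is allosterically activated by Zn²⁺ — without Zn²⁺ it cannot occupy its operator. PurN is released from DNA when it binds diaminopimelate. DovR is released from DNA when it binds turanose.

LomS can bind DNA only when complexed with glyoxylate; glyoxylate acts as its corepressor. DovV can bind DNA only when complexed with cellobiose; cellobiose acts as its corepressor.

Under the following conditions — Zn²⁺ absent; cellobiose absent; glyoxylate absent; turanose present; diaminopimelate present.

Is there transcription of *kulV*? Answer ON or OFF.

ON

Turanose is present, so DovR is inactive.
Glyoxylate is absent, so LomS is inactive.
Cellobiose is absent, so DovV is inactive.
Zn²⁺ is absent, so ZorX is inactive.
Diaminopimelate is present, so PurN is inactive.
With no repressor bound, *kulV* is transcribed.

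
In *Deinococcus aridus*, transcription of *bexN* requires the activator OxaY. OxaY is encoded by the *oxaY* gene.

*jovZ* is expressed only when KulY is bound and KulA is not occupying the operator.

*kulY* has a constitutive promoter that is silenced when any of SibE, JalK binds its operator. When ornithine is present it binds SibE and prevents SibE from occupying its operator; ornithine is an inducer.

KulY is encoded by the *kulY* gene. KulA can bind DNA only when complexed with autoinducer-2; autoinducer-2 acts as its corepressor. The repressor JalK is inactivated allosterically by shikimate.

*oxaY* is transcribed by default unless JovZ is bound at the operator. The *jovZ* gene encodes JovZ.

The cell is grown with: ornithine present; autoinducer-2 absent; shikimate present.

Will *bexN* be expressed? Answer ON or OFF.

Ornithine is present, so SibE is inactive.
Shikimate is present, so JalK is inactive.
With no repressor bound, *kulY* is transcribed.
So KulY is produced and active.
Autoinducer-2 is absent, so KulA is inactive.
No repressor is bound and KulY is active, so *jovZ* is transcribed.
So JovZ is produced and active.
With repressor JovZ bound, *oxaY* is not transcribed.
So OxaY is not produced.
Required activator OxaY is absent, so *bexN* is not transcribed.

OFF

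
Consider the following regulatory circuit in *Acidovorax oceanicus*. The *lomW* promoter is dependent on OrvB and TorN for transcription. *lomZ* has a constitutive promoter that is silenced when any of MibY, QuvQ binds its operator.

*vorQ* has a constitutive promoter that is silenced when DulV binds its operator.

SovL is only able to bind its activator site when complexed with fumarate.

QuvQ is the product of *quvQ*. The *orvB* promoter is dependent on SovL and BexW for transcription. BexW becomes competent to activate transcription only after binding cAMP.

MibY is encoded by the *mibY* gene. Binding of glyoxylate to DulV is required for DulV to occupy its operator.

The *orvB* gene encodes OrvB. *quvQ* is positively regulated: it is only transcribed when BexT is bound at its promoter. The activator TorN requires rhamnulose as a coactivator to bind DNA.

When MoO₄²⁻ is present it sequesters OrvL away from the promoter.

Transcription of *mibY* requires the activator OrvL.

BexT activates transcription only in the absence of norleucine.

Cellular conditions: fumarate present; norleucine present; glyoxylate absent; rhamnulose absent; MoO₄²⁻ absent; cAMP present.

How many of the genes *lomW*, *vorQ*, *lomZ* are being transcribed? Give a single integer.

Fumarate is present, so SovL is active.
cAMP is present, so BexW is active.
No repressor is bound and SovL and BexW are active, so *orvB* is transcribed.
So OrvB is produced and active.
Rhamnulose is absent, so TorN is inactive.
Required activator TorN is absent, so *lomW* is not transcribed.
→ *lomW* is OFF.
Glyoxylate is absent, so DulV is inactive.
With no repressor bound, *vorQ* is transcribed.
→ *vorQ* is ON.
MoO₄²⁻ is absent, so OrvL is active.
No repressor is bound and OrvL is active, so *mibY* is transcribed.
So MibY is produced and active.
Norleucine is present, so BexT is inactive.
Required activator BexT is absent, so *quvQ* is not transcribed.
So QuvQ is not produced.
With repressor MibY bound, *lomZ* is not transcribed.
→ *lomZ* is OFF.
1 of the 3 genes is transcribed.

1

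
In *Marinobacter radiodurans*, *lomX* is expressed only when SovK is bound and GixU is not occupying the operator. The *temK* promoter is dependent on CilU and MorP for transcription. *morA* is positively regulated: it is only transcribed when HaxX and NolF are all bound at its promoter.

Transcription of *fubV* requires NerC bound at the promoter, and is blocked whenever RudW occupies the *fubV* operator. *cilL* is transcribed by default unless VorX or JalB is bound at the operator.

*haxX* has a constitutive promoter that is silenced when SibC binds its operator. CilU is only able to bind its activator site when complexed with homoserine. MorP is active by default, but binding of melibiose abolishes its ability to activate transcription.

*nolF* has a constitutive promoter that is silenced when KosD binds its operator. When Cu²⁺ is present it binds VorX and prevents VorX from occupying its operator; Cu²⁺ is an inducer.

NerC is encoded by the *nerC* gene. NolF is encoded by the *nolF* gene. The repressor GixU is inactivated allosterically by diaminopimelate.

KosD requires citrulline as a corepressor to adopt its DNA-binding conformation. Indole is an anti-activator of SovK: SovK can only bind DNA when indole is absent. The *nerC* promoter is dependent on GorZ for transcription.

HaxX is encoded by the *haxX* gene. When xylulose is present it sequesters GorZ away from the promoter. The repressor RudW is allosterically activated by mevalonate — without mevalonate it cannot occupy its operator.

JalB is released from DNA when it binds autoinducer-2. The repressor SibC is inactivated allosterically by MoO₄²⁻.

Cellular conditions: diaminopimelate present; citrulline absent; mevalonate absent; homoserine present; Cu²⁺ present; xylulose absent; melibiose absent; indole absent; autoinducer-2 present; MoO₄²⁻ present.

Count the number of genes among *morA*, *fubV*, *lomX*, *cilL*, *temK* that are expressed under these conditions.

5

MoO₄²⁻ is present, so SibC is inactive.
With no repressor bound, *haxX* is transcribed.
So HaxX is produced and active.
Citrulline is absent, so KosD is inactive.
With no repressor bound, *nolF* is transcribed.
So NolF is produced and active.
No repressor is bound and HaxX and NolF are active, so *morA* is transcribed.
→ *morA* is ON.
Xylulose is absent, so GorZ is active.
No repressor is bound and GorZ is active, so *nerC* is transcribed.
So NerC is produced and active.
Mevalonate is absent, so RudW is inactive.
No repressor is bound and NerC is active, so *fubV* is transcribed.
→ *fubV* is ON.
Indole is absent, so SovK is active.
Diaminopimelate is present, so GixU is inactive.
No repressor is bound and SovK is active, so *lomX* is transcribed.
→ *lomX* is ON.
Cu²⁺ is present, so VorX is inactive.
Autoinducer-2 is present, so JalB is inactive.
With no repressor bound, *cilL* is transcribed.
→ *cilL* is ON.
Homoserine is present, so CilU is active.
Melibiose is absent, so MorP is active.
No repressor is bound and CilU and MorP are active, so *temK* is transcribed.
→ *temK* is ON.
5 of the 5 genes are transcribed.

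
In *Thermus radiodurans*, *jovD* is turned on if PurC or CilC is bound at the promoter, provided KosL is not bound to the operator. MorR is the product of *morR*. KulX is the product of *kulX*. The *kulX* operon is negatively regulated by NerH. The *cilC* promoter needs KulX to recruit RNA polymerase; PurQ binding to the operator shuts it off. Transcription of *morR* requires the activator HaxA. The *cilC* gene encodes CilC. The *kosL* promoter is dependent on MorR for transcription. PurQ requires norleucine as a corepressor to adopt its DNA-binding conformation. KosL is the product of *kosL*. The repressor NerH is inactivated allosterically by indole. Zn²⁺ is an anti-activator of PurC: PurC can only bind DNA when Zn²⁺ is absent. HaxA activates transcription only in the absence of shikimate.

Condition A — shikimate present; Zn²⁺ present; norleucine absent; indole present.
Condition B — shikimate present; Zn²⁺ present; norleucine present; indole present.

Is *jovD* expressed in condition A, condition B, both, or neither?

Condition A:
Shikimate is present, so HaxA is inactive.
Required activator HaxA is absent, so *morR* is not transcribed.
So MorR is not produced.
Required activator MorR is absent, so *kosL* is not transcribed.
So KosL is not produced.
Zn²⁺ is present, so PurC is inactive.
Norleucine is absent, so PurQ is inactive.
Indole is present, so NerH is inactive.
With no repressor bound, *kulX* is transcribed.
So KulX is produced and active.
No repressor is bound and KulX is active, so *cilC* is transcribed.
So CilC is produced and active.
Activator CilC is present, so *jovD* is transcribed.
→ *jovD* is ON in A.
Condition B:
Shikimate is present, so HaxA is inactive.
Required activator HaxA is absent, so *morR* is not transcribed.
So MorR is not produced.
Required activator MorR is absent, so *kosL* is not transcribed.
So KosL is not produced.
Zn²⁺ is present, so PurC is inactive.
Norleucine is present, so PurQ is active.
Indole is present, so NerH is inactive.
With no repressor bound, *kulX* is transcribed.
So KulX is produced and active.
With repressor PurQ bound, *cilC* is not transcribed.
So CilC is not produced.
No activator is available at the *jovD* promoter, so *jovD* is not transcribed.
→ *jovD* is OFF in B.

A only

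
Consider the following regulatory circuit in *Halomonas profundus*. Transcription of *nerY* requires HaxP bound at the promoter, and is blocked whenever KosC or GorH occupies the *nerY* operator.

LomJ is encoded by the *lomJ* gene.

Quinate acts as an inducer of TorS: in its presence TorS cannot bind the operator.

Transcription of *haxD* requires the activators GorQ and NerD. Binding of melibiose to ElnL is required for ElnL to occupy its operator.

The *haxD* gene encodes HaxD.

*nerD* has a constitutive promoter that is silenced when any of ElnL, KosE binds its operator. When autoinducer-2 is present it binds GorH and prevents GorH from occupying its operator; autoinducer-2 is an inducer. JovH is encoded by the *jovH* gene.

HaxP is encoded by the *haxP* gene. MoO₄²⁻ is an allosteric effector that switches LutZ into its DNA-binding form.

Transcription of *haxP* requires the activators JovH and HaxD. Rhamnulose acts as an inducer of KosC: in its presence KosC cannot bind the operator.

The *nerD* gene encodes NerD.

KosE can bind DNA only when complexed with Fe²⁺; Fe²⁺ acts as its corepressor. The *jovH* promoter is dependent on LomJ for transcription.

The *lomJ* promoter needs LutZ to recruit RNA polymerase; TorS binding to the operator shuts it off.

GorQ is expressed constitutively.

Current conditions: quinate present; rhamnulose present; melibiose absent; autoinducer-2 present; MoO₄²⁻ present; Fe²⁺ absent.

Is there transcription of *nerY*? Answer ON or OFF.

Rhamnulose is present, so KosC is inactive.
Quinate is present, so TorS is inactive.
MoO₄²⁻ is present, so LutZ is active.
No repressor is bound and LutZ is active, so *lomJ* is transcribed.
So LomJ is produced and active.
No repressor is bound and LomJ is active, so *jovH* is transcribed.
So JovH is produced and active.
GorQ is produced constitutively and is active.
Melibiose is absent, so ElnL is inactive.
Fe²⁺ is absent, so KosE is inactive.
With no repressor bound, *nerD* is transcribed.
So NerD is produced and active.
No repressor is bound and GorQ and NerD are active, so *haxD* is transcribed.
So HaxD is produced and active.
No repressor is bound and JovH and HaxD are active, so *haxP* is transcribed.
So HaxP is produced and active.
Autoinducer-2 is present, so GorH is inactive.
No repressor is bound and HaxP is active, so *nerY* is transcribed.

ON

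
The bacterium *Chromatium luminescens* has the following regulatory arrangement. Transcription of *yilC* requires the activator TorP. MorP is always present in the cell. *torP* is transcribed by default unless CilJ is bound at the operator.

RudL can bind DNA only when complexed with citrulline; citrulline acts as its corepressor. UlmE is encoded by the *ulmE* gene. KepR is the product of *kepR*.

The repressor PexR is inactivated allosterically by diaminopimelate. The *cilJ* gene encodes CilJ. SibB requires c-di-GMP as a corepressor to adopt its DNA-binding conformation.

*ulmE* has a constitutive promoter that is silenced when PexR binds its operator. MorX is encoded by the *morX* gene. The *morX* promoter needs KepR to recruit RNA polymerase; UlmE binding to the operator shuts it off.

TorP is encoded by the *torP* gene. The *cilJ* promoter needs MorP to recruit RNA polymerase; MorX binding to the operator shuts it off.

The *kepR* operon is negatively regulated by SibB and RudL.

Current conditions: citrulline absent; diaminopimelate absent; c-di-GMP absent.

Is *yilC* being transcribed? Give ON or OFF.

Diaminopimelate is absent, so PexR is active.
With repressor PexR bound, *ulmE* is not transcribed.
So UlmE is not produced.
c-di-GMP is absent, so SibB is inactive.
Citrulline is absent, so RudL is inactive.
With no repressor bound, *kepR* is transcribed.
So KepR is produced and active.
No repressor is bound and KepR is active, so *morX* is transcribed.
So MorX is produced and active.
MorP is produced constitutively and is active.
With repressor MorX bound, *cilJ* is not transcribed.
So CilJ is not produced.
With no repressor bound, *torP* is transcribed.
So TorP is produced and active.
No repressor is bound and TorP is active, so *yilC* is transcribed.

ON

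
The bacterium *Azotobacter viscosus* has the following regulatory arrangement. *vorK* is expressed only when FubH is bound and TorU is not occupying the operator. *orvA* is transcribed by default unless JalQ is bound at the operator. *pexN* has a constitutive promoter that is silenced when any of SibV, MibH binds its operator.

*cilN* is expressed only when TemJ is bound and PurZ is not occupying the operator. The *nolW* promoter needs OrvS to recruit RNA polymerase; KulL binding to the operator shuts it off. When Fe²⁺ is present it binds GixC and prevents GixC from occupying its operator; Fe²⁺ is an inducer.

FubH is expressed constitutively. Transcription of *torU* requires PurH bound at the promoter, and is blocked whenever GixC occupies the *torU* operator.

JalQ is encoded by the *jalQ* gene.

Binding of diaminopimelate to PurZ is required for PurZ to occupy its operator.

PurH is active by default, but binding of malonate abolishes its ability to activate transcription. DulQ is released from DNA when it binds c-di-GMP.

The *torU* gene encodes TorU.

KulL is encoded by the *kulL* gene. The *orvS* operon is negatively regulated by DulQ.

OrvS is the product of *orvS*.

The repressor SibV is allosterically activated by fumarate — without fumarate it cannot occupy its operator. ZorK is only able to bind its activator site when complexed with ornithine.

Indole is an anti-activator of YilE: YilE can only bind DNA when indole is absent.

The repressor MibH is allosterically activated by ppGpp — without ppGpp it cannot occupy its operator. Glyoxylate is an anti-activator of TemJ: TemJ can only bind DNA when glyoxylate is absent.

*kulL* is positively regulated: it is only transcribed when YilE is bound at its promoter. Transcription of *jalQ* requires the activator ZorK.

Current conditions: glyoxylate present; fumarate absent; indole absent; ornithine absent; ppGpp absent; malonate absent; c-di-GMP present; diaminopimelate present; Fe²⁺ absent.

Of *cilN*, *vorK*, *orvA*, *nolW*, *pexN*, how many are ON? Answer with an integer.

3

Glyoxylate is present, so TemJ is inactive.
Diaminopimelate is present, so PurZ is active.
With repressor PurZ bound, *cilN* is not transcribed.
→ *cilN* is OFF.
Fe²⁺ is absent, so GixC is active.
Malonate is absent, so PurH is active.
With repressor GixC bound, *torU* is not transcribed.
So TorU is not produced.
FubH is produced constitutively and is active.
No repressor is bound and FubH is active, so *vorK* is transcribed.
→ *vorK* is ON.
Ornithine is absent, so ZorK is inactive.
Required activator ZorK is absent, so *jalQ* is not transcribed.
So JalQ is not produced.
With no repressor bound, *orvA* is transcribed.
→ *orvA* is ON.
Indole is absent, so YilE is active.
No repressor is bound and YilE is active, so *kulL* is transcribed.
So KulL is produced and active.
c-di-GMP is present, so DulQ is inactive.
With no repressor bound, *orvS* is transcribed.
So OrvS is produced and active.
With repressor KulL bound, *nolW* is not transcribed.
→ *nolW* is OFF.
Fumarate is absent, so SibV is inactive.
ppGpp is absent, so MibH is inactive.
With no repressor bound, *pexN* is transcribed.
→ *pexN* is ON.
3 of the 5 genes are transcribed.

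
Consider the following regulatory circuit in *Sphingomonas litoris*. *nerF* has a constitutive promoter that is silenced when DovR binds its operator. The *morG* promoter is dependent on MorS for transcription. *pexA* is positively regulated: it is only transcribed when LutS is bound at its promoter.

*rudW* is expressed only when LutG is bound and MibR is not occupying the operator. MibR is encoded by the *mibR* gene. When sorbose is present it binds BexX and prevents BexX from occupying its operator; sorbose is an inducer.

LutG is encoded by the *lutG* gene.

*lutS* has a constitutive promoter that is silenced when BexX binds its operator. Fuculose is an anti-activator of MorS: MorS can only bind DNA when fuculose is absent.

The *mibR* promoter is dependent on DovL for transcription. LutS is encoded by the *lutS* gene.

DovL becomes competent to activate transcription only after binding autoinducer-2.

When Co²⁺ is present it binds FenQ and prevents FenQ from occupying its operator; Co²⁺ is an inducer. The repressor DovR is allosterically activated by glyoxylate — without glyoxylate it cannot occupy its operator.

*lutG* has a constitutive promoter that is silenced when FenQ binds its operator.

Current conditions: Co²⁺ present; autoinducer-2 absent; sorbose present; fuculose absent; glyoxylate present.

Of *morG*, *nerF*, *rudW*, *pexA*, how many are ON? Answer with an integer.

Fuculose is absent, so MorS is active.
No repressor is bound and MorS is active, so *morG* is transcribed.
→ *morG* is ON.
Glyoxylate is present, so DovR is active.
With repressor DovR bound, *nerF* is not transcribed.
→ *nerF* is OFF.
Autoinducer-2 is absent, so DovL is inactive.
Required activator DovL is absent, so *mibR* is not transcribed.
So MibR is not produced.
Co²⁺ is present, so FenQ is inactive.
With no repressor bound, *lutG* is transcribed.
So LutG is produced and active.
No repressor is bound and LutG is active, so *rudW* is transcribed.
→ *rudW* is ON.
Sorbose is present, so BexX is inactive.
With no repressor bound, *lutS* is transcribed.
So LutS is produced and active.
No repressor is bound and LutS is active, so *pexA* is transcribed.
→ *pexA* is ON.
3 of the 4 genes are transcribed.

3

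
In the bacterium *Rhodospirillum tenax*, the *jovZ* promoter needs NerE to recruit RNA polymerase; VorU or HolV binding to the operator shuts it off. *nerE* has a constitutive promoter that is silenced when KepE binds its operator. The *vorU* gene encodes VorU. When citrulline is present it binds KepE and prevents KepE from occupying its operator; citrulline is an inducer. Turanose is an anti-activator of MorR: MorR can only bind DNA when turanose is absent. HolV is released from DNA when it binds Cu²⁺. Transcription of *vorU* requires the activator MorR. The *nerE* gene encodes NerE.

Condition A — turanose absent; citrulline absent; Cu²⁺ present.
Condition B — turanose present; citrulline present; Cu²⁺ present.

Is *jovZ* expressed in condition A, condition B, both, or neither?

B only

Condition A:
Turanose is absent, so MorR is active.
No repressor is bound and MorR is active, so *vorU* is transcribed.
So VorU is produced and active.
Citrulline is absent, so KepE is active.
With repressor KepE bound, *nerE* is not transcribed.
So NerE is not produced.
Cu²⁺ is present, so HolV is inactive.
With repressor VorU bound, *jovZ* is not transcribed.
→ *jovZ* is OFF in A.
Condition B:
Turanose is present, so MorR is inactive.
Required activator MorR is absent, so *vorU* is not transcribed.
So VorU is not produced.
Citrulline is present, so KepE is inactive.
With no repressor bound, *nerE* is transcribed.
So NerE is produced and active.
Cu²⁺ is present, so HolV is inactive.
No repressor is bound and NerE is active, so *jovZ* is transcribed.
→ *jovZ* is ON in B.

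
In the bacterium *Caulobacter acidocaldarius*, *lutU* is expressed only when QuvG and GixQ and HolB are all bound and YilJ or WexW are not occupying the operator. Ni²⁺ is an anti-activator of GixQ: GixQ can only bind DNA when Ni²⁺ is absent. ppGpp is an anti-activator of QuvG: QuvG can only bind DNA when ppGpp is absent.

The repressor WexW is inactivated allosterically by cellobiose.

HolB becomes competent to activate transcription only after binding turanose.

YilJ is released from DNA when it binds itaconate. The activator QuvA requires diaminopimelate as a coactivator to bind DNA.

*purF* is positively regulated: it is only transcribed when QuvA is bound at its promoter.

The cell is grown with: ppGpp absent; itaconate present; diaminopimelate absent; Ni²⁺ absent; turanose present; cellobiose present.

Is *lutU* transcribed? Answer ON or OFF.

ppGpp is absent, so QuvG is active.
Ni²⁺ is absent, so GixQ is active.
Itaconate is present, so YilJ is inactive.
Turanose is present, so HolB is active.
Cellobiose is present, so WexW is inactive.
No repressor is bound and QuvG and GixQ and HolB are active, so *lutU* is transcribed.

ON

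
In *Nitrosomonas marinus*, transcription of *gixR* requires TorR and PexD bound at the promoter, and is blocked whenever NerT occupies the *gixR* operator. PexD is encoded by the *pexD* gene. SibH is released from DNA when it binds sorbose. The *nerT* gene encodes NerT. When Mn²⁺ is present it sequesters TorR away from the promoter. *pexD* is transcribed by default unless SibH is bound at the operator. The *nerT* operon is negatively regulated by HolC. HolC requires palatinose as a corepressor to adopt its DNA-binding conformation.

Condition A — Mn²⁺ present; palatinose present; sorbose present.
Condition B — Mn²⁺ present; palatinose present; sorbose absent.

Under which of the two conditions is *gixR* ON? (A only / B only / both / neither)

Condition A:
Mn²⁺ is present, so TorR is inactive.
Palatinose is present, so HolC is active.
With repressor HolC bound, *nerT* is not transcribed.
So NerT is not produced.
Sorbose is present, so SibH is inactive.
With no repressor bound, *pexD* is transcribed.
So PexD is produced and active.
Required activator TorR is absent, so *gixR* is not transcribed.
→ *gixR* is OFF in A.
Condition B:
Mn²⁺ is present, so TorR is inactive.
Palatinose is present, so HolC is active.
With repressor HolC bound, *nerT* is not transcribed.
So NerT is not produced.
Sorbose is absent, so SibH is active.
With repressor SibH bound, *pexD* is not transcribed.
So PexD is not produced.
Required activator TorR is absent, so *gixR* is not transcribed.
→ *gixR* is OFF in B.

neither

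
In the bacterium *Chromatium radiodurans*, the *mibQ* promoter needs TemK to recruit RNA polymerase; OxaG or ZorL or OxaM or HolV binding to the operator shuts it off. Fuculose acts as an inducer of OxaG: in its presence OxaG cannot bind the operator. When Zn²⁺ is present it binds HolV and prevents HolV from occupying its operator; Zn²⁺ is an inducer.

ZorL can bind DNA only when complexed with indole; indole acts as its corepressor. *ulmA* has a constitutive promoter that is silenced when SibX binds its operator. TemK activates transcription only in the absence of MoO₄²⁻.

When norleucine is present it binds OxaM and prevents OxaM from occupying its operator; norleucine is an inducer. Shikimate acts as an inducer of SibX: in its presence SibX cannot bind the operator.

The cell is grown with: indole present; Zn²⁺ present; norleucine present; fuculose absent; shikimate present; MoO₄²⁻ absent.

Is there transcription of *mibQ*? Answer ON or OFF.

Fuculose is absent, so OxaG is active.
MoO₄²⁻ is absent, so TemK is active.
Indole is present, so ZorL is active.
Norleucine is present, so OxaM is inactive.
Zn²⁺ is present, so HolV is inactive.
With repressor OxaG bound, *mibQ* is not transcribed.

OFF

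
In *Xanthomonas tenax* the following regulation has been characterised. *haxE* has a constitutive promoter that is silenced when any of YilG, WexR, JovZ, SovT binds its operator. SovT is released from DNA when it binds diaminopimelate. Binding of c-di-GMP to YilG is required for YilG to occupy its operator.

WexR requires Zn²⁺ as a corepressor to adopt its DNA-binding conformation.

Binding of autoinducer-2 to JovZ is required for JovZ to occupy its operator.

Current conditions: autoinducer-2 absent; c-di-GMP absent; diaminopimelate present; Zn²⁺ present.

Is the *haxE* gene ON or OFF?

c-di-GMP is absent, so YilG is inactive.
Zn²⁺ is present, so WexR is active.
Autoinducer-2 is absent, so JovZ is inactive.
Diaminopimelate is present, so SovT is inactive.
With repressor WexR bound, *haxE* is not transcribed.

OFF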